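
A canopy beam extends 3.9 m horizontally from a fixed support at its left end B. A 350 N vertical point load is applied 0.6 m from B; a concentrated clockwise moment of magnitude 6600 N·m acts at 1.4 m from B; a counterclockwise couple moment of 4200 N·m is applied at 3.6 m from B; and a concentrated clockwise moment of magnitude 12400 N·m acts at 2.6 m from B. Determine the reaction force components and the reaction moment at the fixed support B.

B_x = 0, B_y = 350.0 N, M_B = 15010 N·m

ΣF_x = 0: B_x = 0.
ΣF_y = 0: B_y − 350 = 0 → B_y = 350.0 N.
ΣM about B: M_B − 350·0.6 − 6600 + 4200 − 12400 = 0 → M_B = 15010 N·m.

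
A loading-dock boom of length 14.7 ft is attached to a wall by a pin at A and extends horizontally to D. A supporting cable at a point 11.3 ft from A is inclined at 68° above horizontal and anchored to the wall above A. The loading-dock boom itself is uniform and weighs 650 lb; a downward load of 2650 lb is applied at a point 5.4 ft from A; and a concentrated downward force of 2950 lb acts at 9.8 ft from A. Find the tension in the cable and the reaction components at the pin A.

ΣM about A: T·sin68°·11.3 − 650·7.35 − 2650·5.4 − 2950·9.8 = 0 → T = 47997.5/(11.3·0.927184) = 4581.15 ≈ 4581 lb.
ΣF_x = 0: A_x − T·cos68° = 0 → A_x = 4581.15 × 0.374607 = 1716 lb.
ΣF_y = 0: A_y + T·sin68° − 650 − 2650 − 2950 = 0 → A_y = 6250 − 4581.15 × 0.927184 = 2002 lb.

T = 4581 lb, A_x = 1716 lb, A_y = 2002 lb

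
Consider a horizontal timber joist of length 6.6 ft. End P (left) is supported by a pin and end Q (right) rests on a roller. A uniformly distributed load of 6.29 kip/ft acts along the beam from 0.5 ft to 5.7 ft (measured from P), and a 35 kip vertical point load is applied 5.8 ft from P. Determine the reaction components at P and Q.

Resultant of the distributed load: 6.29 × 5.2 = 32.708 kip at 3.1 ft from P.
Taking moments about P: Q_y·6.6 − (6.29·5.2)·3.1 − 35·5.8 = 0 → Q_y = 304.3948/6.6 = 46.1204 ≈ 46.12 kip.
ΣF_y = 0: P_y + 46.1204 − 6.29·5.2 − 35 = 0 → P_y = 21.59 kip.
ΣF_x = 0: no horizontal applied forces, so P_x = 0.

P_x = 0, P_y = 21.59 kip, Q_y = 46.12 kip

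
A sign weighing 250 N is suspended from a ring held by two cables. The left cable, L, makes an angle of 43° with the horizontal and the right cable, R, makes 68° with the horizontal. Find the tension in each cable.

ΣF_x = 0: −T_L·cos43° + T_R·cos68° = 0 → T_R = 1.95232·T_L.
ΣF_y = 0: T_L·sin43° + T_R·sin68° = 250.
Substitute: T_L·(0.681998 + 1.95232·0.927184) = 250 → T_L = 100.315 ≈ 100.3 N.
Then T_R = 1.95232 × 100.315 = 195.8 N.

T_L = 100.3 N, T_R = 195.8 N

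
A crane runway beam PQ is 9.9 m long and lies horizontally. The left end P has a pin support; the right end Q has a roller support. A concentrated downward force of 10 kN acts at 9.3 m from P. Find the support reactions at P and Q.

P_x = 0, P_y = 0.6061 kN, Q_y = 9.394 kN

ΣM about P: Q_y·9.9 − 10·9.3 = 0 → Q_y = 93/9.9 = 9.39394 ≈ 9.394 kN.
ΣF_y = 0: P_y + 9.39394 − 10 = 0 → P_y = 0.6061 kN.
ΣF_x = 0: no horizontal applied forces, so P_x = 0.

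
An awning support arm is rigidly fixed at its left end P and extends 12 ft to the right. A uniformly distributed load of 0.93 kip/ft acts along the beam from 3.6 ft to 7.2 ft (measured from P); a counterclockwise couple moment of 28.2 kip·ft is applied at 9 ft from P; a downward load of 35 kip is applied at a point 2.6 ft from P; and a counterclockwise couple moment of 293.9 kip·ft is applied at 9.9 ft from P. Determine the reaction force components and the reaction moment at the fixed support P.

Resultant of the distributed load: 0.93 × 3.6 = 3.348 kip at 5.4 ft from P.
ΣF_x = 0: P_x = 0.
ΣF_y = 0: P_y − 0.93·3.6 − 35 = 0 → P_y = 38.35 kip.
ΣM about P: M_P − (0.93·3.6)·5.4 + 28.2 − 35·2.6 + 293.9 = 0 → M_P = -213.0 kip·ft.

P_x = 0, P_y = 38.35 kip, M_P = -213.0 kip·ft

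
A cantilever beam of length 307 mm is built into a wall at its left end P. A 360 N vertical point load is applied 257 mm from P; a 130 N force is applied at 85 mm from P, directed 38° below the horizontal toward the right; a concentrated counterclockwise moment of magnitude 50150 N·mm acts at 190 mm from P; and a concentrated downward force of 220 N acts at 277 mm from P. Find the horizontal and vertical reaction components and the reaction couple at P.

P_x = -102.4 N, P_y = 660.0 N, M_P = 110100 N·mm

ΣF_x = 0: P_x + 130·cos38° = 0 → P_x = -102.4 N.
ΣF_y = 0: P_y − 360 − 130·sin38° − 220 = 0 → P_y = 660.0 N.
ΣM about P: M_P − 360·257 − 130·sin38°·85 + 50150 − 220·277 = 0 → M_P = 110100 N·mm.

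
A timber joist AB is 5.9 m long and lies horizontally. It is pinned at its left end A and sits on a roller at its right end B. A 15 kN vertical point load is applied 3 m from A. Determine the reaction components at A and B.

A_x = 0, A_y = 7.373 kN, B_y = 7.627 kN

Moments about A: B_y·5.9 − 15·3 = 0 → B_y = 45/5.9 = 7.62712 ≈ 7.627 kN.
ΣF_y = 0: A_y + 7.62712 − 15 = 0 → A_y = 7.373 kN.
ΣF_x = 0: no horizontal applied forces, so A_x = 0.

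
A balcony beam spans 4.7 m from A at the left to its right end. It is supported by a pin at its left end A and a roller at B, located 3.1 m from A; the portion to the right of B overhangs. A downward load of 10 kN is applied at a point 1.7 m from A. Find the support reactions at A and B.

A_x = 0, A_y = 4.516 kN, B_y = 5.484 kN

ΣM about A: B_y·3.1 − 10·1.7 = 0 → B_y = 17/3.1 = 5.48387 ≈ 5.484 kN.
ΣF_y = 0: A_y + 5.48387 − 10 = 0 → A_y = 4.516 kN.
ΣF_x = 0: no horizontal applied forces, so A_x = 0.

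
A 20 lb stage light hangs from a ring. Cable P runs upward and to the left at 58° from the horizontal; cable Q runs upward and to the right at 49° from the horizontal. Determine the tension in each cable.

T_P = 13.72 lb, T_Q = 11.08 lb

ΣF_x = 0: −T_P·cos58° + T_Q·cos49° = 0 → T_Q = 0.807731·T_P.
ΣF_y = 0: T_P·sin58° + T_Q·sin49° = 20.
Substitute: T_P·(0.848048 + 0.807731·0.75471) = 20 → T_P = 13.7207 ≈ 13.72 lb.
Then T_Q = 0.807731 × 13.7207 = 11.08 lb.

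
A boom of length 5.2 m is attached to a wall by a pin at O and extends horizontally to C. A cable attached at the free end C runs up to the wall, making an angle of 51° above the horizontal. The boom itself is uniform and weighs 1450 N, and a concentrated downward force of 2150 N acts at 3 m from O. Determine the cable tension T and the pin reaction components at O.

T = 2529 N, O_x = 1592 N, O_y = 1635 N

ΣM about O: T·sin51°·5.2 − 1450·2.6 − 2150·3 = 0 → T = 10220/(5.2·0.777146) = 2528.98 ≈ 2529 N.
ΣF_x = 0: O_x − T·cos51° = 0 → O_x = 2528.98 × 0.62932 = 1592 N.
ΣF_y = 0: O_y + T·sin51° − 1450 − 2150 = 0 → O_y = 3600 − 2528.98 × 0.777146 = 1635 N.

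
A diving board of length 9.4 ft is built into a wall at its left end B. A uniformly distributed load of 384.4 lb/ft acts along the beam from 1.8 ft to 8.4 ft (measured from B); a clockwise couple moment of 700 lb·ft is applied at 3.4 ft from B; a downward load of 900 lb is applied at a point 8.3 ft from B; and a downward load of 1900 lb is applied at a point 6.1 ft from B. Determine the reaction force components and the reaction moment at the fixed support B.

Resultant of the distributed load: 384.4 × 6.6 = 2537.04 lb at 5.1 ft from B.
ΣF_x = 0: B_x = 0.
ΣF_y = 0: B_y − 384.4·6.6 − 900 − 1900 = 0 → B_y = 5337 lb.
ΣM about B: M_B − (384.4·6.6)·5.1 − 700 − 900·8.3 − 1900·6.1 = 0 → M_B = 32700 lb·ft.

B_x = 0, B_y = 5337 lb, M_B = 32700 lb·ft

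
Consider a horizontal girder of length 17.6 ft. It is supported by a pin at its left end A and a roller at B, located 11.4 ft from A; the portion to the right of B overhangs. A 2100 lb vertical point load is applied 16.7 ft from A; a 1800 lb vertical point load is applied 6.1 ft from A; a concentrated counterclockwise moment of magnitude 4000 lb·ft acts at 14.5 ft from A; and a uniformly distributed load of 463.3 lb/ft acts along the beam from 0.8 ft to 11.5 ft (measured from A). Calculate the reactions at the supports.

Resultant of the distributed load: 463.3 × 10.7 = 4957.31 lb at 6.15 ft from A.
Taking moments about A: B_y·11.4 − 2100·16.7 − 1800·6.1 + 4000 − (463.3·10.7)·6.15 = 0 → B_y = 72537.4565/11.4 = 6362.93 ≈ 6363 lb.
ΣF_y = 0: A_y + 6362.93 − 2100 − 1800 − 463.3·10.7 = 0 → A_y = 2494 lb.
ΣF_x = 0: no horizontal applied forces, so A_x = 0.

A_x = 0, A_y = 2494 lb, B_y = 6363 lb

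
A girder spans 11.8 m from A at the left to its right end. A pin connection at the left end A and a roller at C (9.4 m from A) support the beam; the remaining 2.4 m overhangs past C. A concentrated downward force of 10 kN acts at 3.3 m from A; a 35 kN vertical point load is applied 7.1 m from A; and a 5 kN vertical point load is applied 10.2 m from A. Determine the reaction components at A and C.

A_x = 0, A_y = 14.63 kN, C_y = 35.37 kN

Taking moments about A: C_y·9.4 − 10·3.3 − 35·7.1 − 5·10.2 = 0 → C_y = 332.5/9.4 = 35.3723 ≈ 35.37 kN.
ΣF_y = 0: A_y + 35.3723 − 10 − 35 − 5 = 0 → A_y = 14.63 kN.
ΣF_x = 0: no horizontal applied forces, so A_x = 0.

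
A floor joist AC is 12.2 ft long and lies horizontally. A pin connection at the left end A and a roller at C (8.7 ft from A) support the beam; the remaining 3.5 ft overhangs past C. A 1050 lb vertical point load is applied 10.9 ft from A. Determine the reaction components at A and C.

Taking moments about A: C_y·8.7 − 1050·10.9 = 0 → C_y = 11445/8.7 = 1315.52 ≈ 1316 lb.
ΣF_y = 0: A_y + 1315.52 − 1050 = 0 → A_y = -265.5 lb.
ΣF_x = 0: no horizontal applied forces, so A_x = 0.

A_x = 0, A_y = -265.5 lb, C_y = 1316 lb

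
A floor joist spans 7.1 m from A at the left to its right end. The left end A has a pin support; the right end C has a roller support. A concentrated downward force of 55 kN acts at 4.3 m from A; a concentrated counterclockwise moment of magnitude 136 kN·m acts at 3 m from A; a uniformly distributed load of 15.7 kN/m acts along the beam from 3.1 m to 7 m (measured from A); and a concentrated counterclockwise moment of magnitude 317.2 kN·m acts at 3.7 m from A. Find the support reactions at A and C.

Resultant of the distributed load: 15.7 × 3.9 = 61.23 kN at 5.05 m from A.
Taking moments about A: C_y·7.1 − 55·4.3 + 136 − (15.7·3.9)·5.05 + 317.2 = 0 → C_y = 92.5115/7.1 = 13.0298 ≈ 13.03 kN.
ΣF_y = 0: A_y + 13.0298 − 55 − 15.7·3.9 = 0 → A_y = 103.2 kN.
ΣF_x = 0: no horizontal applied forces, so A_x = 0.

A_x = 0, A_y = 103.2 kN, C_y = 13.03 kN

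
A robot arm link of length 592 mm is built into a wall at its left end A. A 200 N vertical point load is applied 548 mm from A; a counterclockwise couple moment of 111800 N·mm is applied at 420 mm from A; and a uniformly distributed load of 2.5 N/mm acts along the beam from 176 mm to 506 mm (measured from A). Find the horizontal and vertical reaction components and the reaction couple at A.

A_x = 0, A_y = 1025 N, M_A = 279100 N·mm

Resultant of the distributed load: 2.5 × 330 = 825 N at 341 mm from A.
ΣF_x = 0: A_x = 0.
ΣF_y = 0: A_y − 200 − 2.5·330 = 0 → A_y = 1025 N.
ΣM about A: M_A − 200·548 + 111800 − (2.5·330)·341 = 0 → M_A = 279100 N·mm.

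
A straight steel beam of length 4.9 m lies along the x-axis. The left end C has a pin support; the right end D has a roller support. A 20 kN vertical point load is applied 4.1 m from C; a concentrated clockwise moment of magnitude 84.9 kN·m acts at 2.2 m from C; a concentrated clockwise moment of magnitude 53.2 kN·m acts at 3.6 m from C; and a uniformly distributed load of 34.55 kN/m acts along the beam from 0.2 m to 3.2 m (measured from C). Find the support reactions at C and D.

C_x = 0, C_y = 42.77 kN, D_y = 80.88 kN

Resultant of the distributed load: 34.55 × 3 = 103.65 kN at 1.7 m from C.
Moments about C: D_y·4.9 − 20·4.1 − 84.9 − 53.2 − (34.55·3)·1.7 = 0 → D_y = 396.305/4.9 = 80.8786 ≈ 80.88 kN.
ΣF_y = 0: C_y + 80.8786 − 20 − 34.55·3 = 0 → C_y = 42.77 kN.
ΣF_x = 0: no horizontal applied forces, so C_x = 0.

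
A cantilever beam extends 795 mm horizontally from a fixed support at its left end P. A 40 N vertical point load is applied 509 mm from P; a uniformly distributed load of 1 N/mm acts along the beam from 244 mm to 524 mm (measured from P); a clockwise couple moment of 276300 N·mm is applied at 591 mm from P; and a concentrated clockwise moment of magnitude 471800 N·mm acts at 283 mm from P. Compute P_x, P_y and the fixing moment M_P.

P_x = 0, P_y = 320.0 N, M_P = 876000 N·mm

Resultant of the distributed load: 1 × 280 = 280 N at 384 mm from P.
ΣF_x = 0: P_x = 0.
ΣF_y = 0: P_y − 40 − 1·280 = 0 → P_y = 320.0 N.
ΣM about P: M_P − 40·509 − (1·280)·384 − 276300 − 471800 = 0 → M_P = 876000 N·mm.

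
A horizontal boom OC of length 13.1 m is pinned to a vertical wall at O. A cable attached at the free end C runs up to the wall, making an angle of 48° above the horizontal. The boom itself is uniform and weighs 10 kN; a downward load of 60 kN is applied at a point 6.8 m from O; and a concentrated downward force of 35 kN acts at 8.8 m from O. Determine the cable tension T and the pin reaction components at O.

ΣM about O: T·sin48°·13.1 − 10·6.55 − 60·6.8 − 35·8.8 = 0 → T = 781.5/(13.1·0.743145) = 80.2757 ≈ 80.28 kN.
ΣF_x = 0: O_x − T·cos48° = 0 → O_x = 80.2757 × 0.669131 = 53.71 kN.
ΣF_y = 0: O_y + T·sin48° − 10 − 60 − 35 = 0 → O_y = 105 − 80.2757 × 0.743145 = 45.34 kN.

T = 80.28 kN, O_x = 53.71 kN, O_y = 45.34 kN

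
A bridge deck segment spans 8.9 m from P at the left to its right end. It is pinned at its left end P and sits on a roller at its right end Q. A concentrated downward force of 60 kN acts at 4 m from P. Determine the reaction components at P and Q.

P_x = 0, P_y = 33.03 kN, Q_y = 26.97 kN

Moments about P: Q_y·8.9 − 60·4 = 0 → Q_y = 240/8.9 = 26.9663 ≈ 26.97 kN.
ΣF_y = 0: P_y + 26.9663 − 60 = 0 → P_y = 33.03 kN.
ΣF_x = 0: no horizontal applied forces, so P_x = 0.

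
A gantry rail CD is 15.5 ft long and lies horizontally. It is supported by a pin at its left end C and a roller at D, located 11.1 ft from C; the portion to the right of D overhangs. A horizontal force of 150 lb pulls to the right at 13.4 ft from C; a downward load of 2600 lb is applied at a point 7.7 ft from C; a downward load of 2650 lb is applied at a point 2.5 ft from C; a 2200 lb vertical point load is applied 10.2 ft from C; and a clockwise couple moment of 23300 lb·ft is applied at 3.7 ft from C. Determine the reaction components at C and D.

Taking moments about C: D_y·11.1 − 2600·7.7 − 2650·2.5 − 2200·10.2 − 23300 = 0 → D_y = 72385/11.1 = 6521.17 ≈ 6521 lb.
ΣF_y = 0: C_y + 6521.17 − 2600 − 2650 − 2200 = 0 → C_y = 928.8 lb.
ΣF_x = 0: C_x + 150 = 0 → C_x = -150.0 lb.

C_x = -150.0 lb, C_y = 928.8 lb, D_y = 6521 lb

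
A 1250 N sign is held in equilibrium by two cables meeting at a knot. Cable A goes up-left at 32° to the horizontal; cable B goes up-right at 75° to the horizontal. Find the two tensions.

ΣF_x = 0: −T_A·cos32° + T_B·cos75° = 0 → T_B = 3.27661·T_A.
ΣF_y = 0: T_A·sin32° + T_B·sin75° = 1250.
Substitute: T_A·(0.529919 + 3.27661·0.965926) = 1250 → T_A = 338.306 ≈ 338.3 N.
Then T_B = 3.27661 × 338.306 = 1108 N.

T_A = 338.3 N, T_B = 1108 N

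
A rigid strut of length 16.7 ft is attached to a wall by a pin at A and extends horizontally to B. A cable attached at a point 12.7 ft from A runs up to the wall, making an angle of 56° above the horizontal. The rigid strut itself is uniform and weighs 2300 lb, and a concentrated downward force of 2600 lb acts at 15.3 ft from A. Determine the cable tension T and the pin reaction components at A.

ΣM about A: T·sin56°·12.7 − 2300·8.35 − 2600·15.3 = 0 → T = 58985/(12.7·0.829038) = 5602.26 ≈ 5602 lb.
ΣF_x = 0: A_x − T·cos56° = 0 → A_x = 5602.26 × 0.559193 = 3133 lb.
ΣF_y = 0: A_y + T·sin56° − 2300 − 2600 = 0 → A_y = 4900 − 5602.26 × 0.829038 = 255.5 lb.

T = 5602 lb, A_x = 3133 lb, A_y = 255.5 lb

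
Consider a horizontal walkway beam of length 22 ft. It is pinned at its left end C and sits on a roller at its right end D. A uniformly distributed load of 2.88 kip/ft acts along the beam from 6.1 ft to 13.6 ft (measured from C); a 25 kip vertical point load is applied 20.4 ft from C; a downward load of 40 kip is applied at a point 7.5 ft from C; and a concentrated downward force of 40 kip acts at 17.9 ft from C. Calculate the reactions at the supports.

Resultant of the distributed load: 2.88 × 7.5 = 21.6 kip at 9.85 ft from C.
Moments about C: D_y·22 − (2.88·7.5)·9.85 − 25·20.4 − 40·7.5 − 40·17.9 = 0 → D_y = 1738.76/22 = 79.0345 ≈ 79.03 kip.
ΣF_y = 0: C_y + 79.0345 − 2.88·7.5 − 25 − 40 − 40 = 0 → C_y = 47.57 kip.
ΣF_x = 0: no horizontal applied forces, so C_x = 0.

C_x = 0, C_y = 47.57 kip, D_y = 79.03 kip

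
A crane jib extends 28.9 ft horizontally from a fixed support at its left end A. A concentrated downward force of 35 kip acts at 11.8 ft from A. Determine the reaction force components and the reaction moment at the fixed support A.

ΣF_x = 0: A_x = 0.
ΣF_y = 0: A_y − 35 = 0 → A_y = 35.00 kip.
ΣM about A: M_A − 35·11.8 = 0 → M_A = 413.0 kip·ft.

A_x = 0, A_y = 35.00 kip, M_A = 413.0 kip·ft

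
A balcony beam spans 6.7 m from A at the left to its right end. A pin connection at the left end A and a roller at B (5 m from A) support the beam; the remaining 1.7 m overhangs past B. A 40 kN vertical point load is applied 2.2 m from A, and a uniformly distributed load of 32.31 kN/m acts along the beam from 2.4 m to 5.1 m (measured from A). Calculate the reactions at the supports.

A_x = 0, A_y = 44.21 kN, B_y = 83.03 kN

Resultant of the distributed load: 32.31 × 2.7 = 87.237 kN at 3.75 m from A.
ΣM about A: B_y·5 − 40·2.2 − (32.31·2.7)·3.75 = 0 → B_y = 415.13875/5 = 83.0277 ≈ 83.03 kN.
ΣF_y = 0: A_y + 83.0277 − 40 − 32.31·2.7 = 0 → A_y = 44.21 kN.
ΣF_x = 0: no horizontal applied forces, so A_x = 0.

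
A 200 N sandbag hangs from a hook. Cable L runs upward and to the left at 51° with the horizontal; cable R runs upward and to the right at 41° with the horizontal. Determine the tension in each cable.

T_L = 151.0 N, T_R = 125.9 N

ΣF_x = 0: −T_L·cos51° + T_R·cos41° = 0 → T_R = 0.833858·T_L.
ΣF_y = 0: T_L·sin51° + T_R·sin41° = 200.
Substitute: T_L·(0.777146 + 0.833858·0.656059) = 200 → T_L = 151.034 ≈ 151.0 N.
Then T_R = 0.833858 × 151.034 = 125.9 N.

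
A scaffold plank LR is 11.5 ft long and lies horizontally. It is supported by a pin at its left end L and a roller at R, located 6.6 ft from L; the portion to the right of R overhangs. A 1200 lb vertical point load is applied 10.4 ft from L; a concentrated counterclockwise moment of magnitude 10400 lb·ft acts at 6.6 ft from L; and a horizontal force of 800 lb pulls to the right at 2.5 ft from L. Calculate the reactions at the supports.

Moments about L: R_y·6.6 − 1200·10.4 + 10400 = 0 → R_y = 2080/6.6 = 315.152 ≈ 315.2 lb.
ΣF_y = 0: L_y + 315.152 − 1200 = 0 → L_y = 884.8 lb.
ΣF_x = 0: L_x + 800 = 0 → L_x = -800.0 lb.

L_x = -800.0 lb, L_y = 884.8 lb, R_y = 315.2 lb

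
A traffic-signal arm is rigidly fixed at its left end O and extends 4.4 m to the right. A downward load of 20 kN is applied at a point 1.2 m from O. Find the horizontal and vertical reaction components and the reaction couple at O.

O_x = 0, O_y = 20.00 kN, M_O = 24.00 kN·m

ΣF_x = 0: O_x = 0.
ΣF_y = 0: O_y − 20 = 0 → O_y = 20.00 kN.
ΣM about O: M_O − 20·1.2 = 0 → M_O = 24.00 kN·m.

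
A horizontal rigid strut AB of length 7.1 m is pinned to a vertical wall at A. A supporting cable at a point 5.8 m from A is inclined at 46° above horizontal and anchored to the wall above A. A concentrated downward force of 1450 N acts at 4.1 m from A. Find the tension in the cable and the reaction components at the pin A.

T = 1425 N, A_x = 989.8 N, A_y = 425.0 N

ΣM about A: T·sin46°·5.8 − 1450·4.1 = 0 → T = 5945/(5.8·0.71934) = 1424.92 ≈ 1425 N.
ΣF_x = 0: A_x − T·cos46° = 0 → A_x = 1424.92 × 0.694658 = 989.8 N.
ΣF_y = 0: A_y + T·sin46° − 1450 = 0 → A_y = 1450 − 1424.92 × 0.71934 = 425.0 N.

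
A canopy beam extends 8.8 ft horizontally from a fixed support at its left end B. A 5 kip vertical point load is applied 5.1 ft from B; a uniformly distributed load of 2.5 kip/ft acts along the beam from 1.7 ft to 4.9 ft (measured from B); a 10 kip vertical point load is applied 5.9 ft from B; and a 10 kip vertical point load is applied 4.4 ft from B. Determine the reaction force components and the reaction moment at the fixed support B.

Resultant of the distributed load: 2.5 × 3.2 = 8 kip at 3.3 ft from B.
ΣF_x = 0: B_x = 0.
ΣF_y = 0: B_y − 5 − 2.5·3.2 − 10 − 10 = 0 → B_y = 33.00 kip.
ΣM about B: M_B − 5·5.1 − (2.5·3.2)·3.3 − 10·5.9 − 10·4.4 = 0 → M_B = 154.9 kip·ft.

B_x = 0, B_y = 33.00 kip, M_B = 154.9 kip·ft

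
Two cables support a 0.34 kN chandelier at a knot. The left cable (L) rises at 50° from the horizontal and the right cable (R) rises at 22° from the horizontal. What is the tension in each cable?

T_L = 0.3315 kN, T_R = 0.2298 kN

ΣF_x = 0: −T_L·cos50° + T_R·cos22° = 0 → T_R = 0.693269·T_L.
ΣF_y = 0: T_L·sin50° + T_R·sin22° = 0.34.
Substitute: T_L·(0.766044 + 0.693269·0.374607) = 0.34 → T_L = 0.331466 ≈ 0.3315 kN.
Then T_R = 0.693269 × 0.331466 = 0.2298 kN.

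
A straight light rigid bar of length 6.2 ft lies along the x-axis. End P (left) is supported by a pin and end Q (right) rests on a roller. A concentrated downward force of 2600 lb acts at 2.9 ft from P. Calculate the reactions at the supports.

Moments about P: Q_y·6.2 − 2600·2.9 = 0 → Q_y = 7540/6.2 = 1216.13 ≈ 1216 lb.
ΣF_y = 0: P_y + 1216.13 − 2600 = 0 → P_y = 1384 lb.
ΣF_x = 0: no horizontal applied forces, so P_x = 0.

P_x = 0, P_y = 1384 lb, Q_y = 1216 lb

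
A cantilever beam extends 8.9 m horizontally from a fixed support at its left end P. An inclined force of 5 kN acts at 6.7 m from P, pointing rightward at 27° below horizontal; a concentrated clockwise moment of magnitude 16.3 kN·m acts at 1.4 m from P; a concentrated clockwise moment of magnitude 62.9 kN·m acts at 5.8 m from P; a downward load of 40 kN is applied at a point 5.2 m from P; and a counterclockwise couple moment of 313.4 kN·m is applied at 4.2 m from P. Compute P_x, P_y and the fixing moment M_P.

ΣF_x = 0: P_x + 5·cos27° = 0 → P_x = -4.455 kN.
ΣF_y = 0: P_y − 5·sin27° − 40 = 0 → P_y = 42.27 kN.
ΣM about P: M_P − 5·sin27°·6.7 − 16.3 − 62.9 − 40·5.2 + 313.4 = 0 → M_P = -10.99 kN·m.

P_x = -4.455 kN, P_y = 42.27 kN, M_P = -10.99 kN·m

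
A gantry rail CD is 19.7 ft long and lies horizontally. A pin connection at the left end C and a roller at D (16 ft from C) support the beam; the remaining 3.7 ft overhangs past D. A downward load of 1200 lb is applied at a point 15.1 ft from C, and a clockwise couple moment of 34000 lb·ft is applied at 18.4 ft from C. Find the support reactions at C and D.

Moments about C: D_y·16 − 1200·15.1 − 34000 = 0 → D_y = 52120/16 = 3257.5 ≈ 3258 lb.
ΣF_y = 0: C_y + 3257.5 − 1200 = 0 → C_y = -2058 lb.
ΣF_x = 0: no horizontal applied forces, so C_x = 0.

C_x = 0, C_y = -2058 lb, D_y = 3258 lb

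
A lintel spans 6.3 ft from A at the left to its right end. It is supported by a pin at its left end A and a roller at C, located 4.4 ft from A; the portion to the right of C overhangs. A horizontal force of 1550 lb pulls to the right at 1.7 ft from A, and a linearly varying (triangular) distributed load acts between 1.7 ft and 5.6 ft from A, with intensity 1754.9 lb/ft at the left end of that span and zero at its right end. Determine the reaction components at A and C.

A_x = -1550 lb, A_y = 1089 lb, C_y = 2333 lb

Resultant of the triangular load: ½ × 1754.9 × 3.9 = 3422.055 lb, acting at 3 ft from A (one-third of the span from the peak).
ΣM about A: C_y·4.4 − (½·1754.9·3.9)·3 = 0 → C_y = 10266.165/4.4 = 2333.22 ≈ 2333 lb.
ΣF_y = 0: A_y + 2333.22 − ½·1754.9·3.9 = 0 → A_y = 1089 lb.
ΣF_x = 0: A_x + 1550 = 0 → A_x = -1550 lb.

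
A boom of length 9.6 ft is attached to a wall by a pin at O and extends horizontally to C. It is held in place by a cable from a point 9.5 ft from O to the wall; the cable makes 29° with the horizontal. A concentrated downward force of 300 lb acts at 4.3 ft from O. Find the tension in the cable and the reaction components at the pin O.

T = 280.1 lb, O_x = 245.0 lb, O_y = 164.2 lb

ΣM about O: T·sin29°·9.5 − 300·4.3 = 0 → T = 1290/(9.5·0.48481) = 280.088 ≈ 280.1 lb.
ΣF_x = 0: O_x − T·cos29° = 0 → O_x = 280.088 × 0.87462 = 245.0 lb.
ΣF_y = 0: O_y + T·sin29° − 300 = 0 → O_y = 300 − 280.088 × 0.48481 = 164.2 lb.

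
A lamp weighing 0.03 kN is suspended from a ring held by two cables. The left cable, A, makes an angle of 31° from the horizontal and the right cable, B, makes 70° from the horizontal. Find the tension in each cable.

T_A = 0.01045 kN, T_B = 0.02620 kN

ΣF_x = 0: −T_A·cos31° + T_B·cos70° = 0 → T_B = 2.50619·T_A.
ΣF_y = 0: T_A·sin31° + T_B·sin70° = 0.03.
Substitute: T_A·(0.515038 + 2.50619·0.939693) = 0.03 → T_A = 0.0104526 ≈ 0.01045 kN.
Then T_B = 2.50619 × 0.0104526 = 0.02620 kN.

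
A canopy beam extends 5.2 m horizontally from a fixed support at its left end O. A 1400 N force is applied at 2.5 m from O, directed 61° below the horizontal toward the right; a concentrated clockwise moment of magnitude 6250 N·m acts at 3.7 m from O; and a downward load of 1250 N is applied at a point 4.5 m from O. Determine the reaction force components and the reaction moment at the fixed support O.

O_x = -678.7 N, O_y = 2474 N, M_O = 14940 N·m

ΣF_x = 0: O_x + 1400·cos61° = 0 → O_x = -678.7 N.
ΣF_y = 0: O_y − 1400·sin61° − 1250 = 0 → O_y = 2474 N.
ΣM about O: M_O − 1400·sin61°·2.5 − 6250 − 1250·4.5 = 0 → M_O = 14940 N·m.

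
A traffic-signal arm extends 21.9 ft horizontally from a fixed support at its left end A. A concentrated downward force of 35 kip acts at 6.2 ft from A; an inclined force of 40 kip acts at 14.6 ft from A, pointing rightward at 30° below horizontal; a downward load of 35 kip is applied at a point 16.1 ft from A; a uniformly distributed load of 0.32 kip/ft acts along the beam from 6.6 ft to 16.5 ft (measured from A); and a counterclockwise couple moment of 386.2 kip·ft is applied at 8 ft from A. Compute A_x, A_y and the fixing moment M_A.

A_x = -34.64 kip, A_y = 93.17 kip, M_A = 722.9 kip·ft

Resultant of the distributed load: 0.32 × 9.9 = 3.168 kip at 11.55 ft from A.
ΣF_x = 0: A_x + 40·cos30° = 0 → A_x = -34.64 kip.
ΣF_y = 0: A_y − 35 − 40·sin30° − 35 − 0.32·9.9 = 0 → A_y = 93.17 kip.
ΣM about A: M_A − 35·6.2 − 40·sin30°·14.6 − 35·16.1 − (0.32·9.9)·11.55 + 386.2 = 0 → M_A = 722.9 kip·ft.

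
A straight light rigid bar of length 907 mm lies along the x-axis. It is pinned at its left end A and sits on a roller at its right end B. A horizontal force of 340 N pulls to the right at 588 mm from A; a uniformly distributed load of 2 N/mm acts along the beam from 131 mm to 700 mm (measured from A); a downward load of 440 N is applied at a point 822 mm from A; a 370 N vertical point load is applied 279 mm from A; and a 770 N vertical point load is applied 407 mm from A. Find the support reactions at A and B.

A_x = -340.0 N, A_y = 1339 N, B_y = 1379 N

Resultant of the distributed load: 2 × 569 = 1138 N at 415.5 mm from A.
Taking moments about A: B_y·907 − (2·569)·415.5 − 440·822 − 370·279 − 770·407 = 0 → B_y = 1251139/907 = 1379.43 ≈ 1379 N.
ΣF_y = 0: A_y + 1379.43 − 2·569 − 440 − 370 − 770 = 0 → A_y = 1339 N.
ΣF_x = 0: A_x + 340 = 0 → A_x = -340.0 N.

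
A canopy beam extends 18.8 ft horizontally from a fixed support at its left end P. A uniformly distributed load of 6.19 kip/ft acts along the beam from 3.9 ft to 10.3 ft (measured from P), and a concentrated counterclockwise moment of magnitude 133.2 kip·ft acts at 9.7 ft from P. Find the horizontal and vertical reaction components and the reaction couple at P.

P_x = 0, P_y = 39.62 kip, M_P = 148.1 kip·ft

Resultant of the distributed load: 6.19 × 6.4 = 39.616 kip at 7.1 ft from P.
ΣF_x = 0: P_x = 0.
ΣF_y = 0: P_y − 6.19·6.4 = 0 → P_y = 39.62 kip.
ΣM about P: M_P − (6.19·6.4)·7.1 + 133.2 = 0 → M_P = 148.1 kip·ft.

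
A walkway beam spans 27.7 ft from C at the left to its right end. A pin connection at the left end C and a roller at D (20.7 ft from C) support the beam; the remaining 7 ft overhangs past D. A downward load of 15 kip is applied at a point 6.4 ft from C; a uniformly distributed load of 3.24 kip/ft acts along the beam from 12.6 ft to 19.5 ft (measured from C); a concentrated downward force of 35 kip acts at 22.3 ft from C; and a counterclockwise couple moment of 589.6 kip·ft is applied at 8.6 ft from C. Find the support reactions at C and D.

Resultant of the distributed load: 3.24 × 6.9 = 22.356 kip at 16.05 ft from C.
ΣM about C: D_y·20.7 − 15·6.4 − (3.24·6.9)·16.05 − 35·22.3 + 589.6 = 0 → D_y = 645.7138/20.7 = 31.1939 ≈ 31.19 kip.
ΣF_y = 0: C_y + 31.1939 − 15 − 3.24·6.9 − 35 = 0 → C_y = 41.16 kip.
ΣF_x = 0: no horizontal applied forces, so C_x = 0.

C_x = 0, C_y = 41.16 kip, D_y = 31.19 kip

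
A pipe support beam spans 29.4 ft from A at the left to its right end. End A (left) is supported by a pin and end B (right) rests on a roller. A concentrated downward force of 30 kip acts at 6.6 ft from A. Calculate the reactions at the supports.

Taking moments about A: B_y·29.4 − 30·6.6 = 0 → B_y = 198/29.4 = 6.73469 ≈ 6.735 kip.
ΣF_y = 0: A_y + 6.73469 − 30 = 0 → A_y = 23.27 kip.
ΣF_x = 0: no horizontal applied forces, so A_x = 0.

A_x = 0, A_y = 23.27 kip, B_y = 6.735 kip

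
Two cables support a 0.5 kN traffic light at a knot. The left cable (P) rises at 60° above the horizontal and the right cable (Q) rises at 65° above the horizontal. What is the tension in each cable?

T_P = 0.2580 kN, T_Q = 0.3052 kN

ΣF_x = 0: −T_P·cos60° + T_Q·cos65° = 0 → T_Q = 1.1831·T_P.
ΣF_y = 0: T_P·sin60° + T_Q·sin65° = 0.5.
Substitute: T_P·(0.866025 + 1.1831·0.906308) = 0.5 → T_P = 0.257961 ≈ 0.2580 kN.
Then T_Q = 1.1831 × 0.257961 = 0.3052 kN.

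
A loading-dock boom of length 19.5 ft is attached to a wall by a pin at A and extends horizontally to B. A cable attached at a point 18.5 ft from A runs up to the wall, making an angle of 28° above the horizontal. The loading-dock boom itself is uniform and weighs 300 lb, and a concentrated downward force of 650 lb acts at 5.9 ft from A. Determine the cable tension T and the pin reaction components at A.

ΣM about A: T·sin28°·18.5 − 300·9.75 − 650·5.9 = 0 → T = 6760/(18.5·0.469472) = 778.333 ≈ 778.3 lb.
ΣF_x = 0: A_x − T·cos28° = 0 → A_x = 778.333 × 0.882948 = 687.2 lb.
ΣF_y = 0: A_y + T·sin28° − 300 − 650 = 0 → A_y = 950 − 778.333 × 0.469472 = 584.6 lb.

T = 778.3 lb, A_x = 687.2 lb, A_y = 584.6 lb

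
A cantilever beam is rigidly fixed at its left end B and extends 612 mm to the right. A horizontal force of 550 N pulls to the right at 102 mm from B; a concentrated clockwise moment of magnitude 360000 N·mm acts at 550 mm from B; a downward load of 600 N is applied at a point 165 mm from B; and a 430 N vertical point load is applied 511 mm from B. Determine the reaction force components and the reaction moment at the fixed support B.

B_x = -550.0 N, B_y = 1030 N, M_B = 678700 N·mm

ΣF_x = 0: B_x + 550 = 0 → B_x = -550.0 N.
ΣF_y = 0: B_y − 600 − 430 = 0 → B_y = 1030 N.
ΣM about B: M_B − 360000 − 600·165 − 430·511 = 0 → M_B = 678700 N·mm.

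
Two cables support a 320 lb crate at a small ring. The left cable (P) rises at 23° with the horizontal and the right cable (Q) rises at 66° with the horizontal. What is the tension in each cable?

T_P = 130.2 lb, T_Q = 294.6 lb

ΣF_x = 0: −T_P·cos23° + T_Q·cos66° = 0 → T_Q = 2.26315·T_P.
ΣF_y = 0: T_P·sin23° + T_Q·sin66° = 320.
Substitute: T_P·(0.390731 + 2.26315·0.913545) = 320 → T_P = 130.175 ≈ 130.2 lb.
Then T_Q = 2.26315 × 130.175 = 294.6 lb.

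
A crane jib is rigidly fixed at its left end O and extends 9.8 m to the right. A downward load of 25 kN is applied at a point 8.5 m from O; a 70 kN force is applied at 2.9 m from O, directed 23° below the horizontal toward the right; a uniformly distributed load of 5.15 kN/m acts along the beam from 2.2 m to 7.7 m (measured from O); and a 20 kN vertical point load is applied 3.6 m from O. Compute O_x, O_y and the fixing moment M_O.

Resultant of the distributed load: 5.15 × 5.5 = 28.325 kN at 4.95 m from O.
ΣF_x = 0: O_x + 70·cos23° = 0 → O_x = -64.44 kN.
ΣF_y = 0: O_y − 25 − 70·sin23° − 5.15·5.5 − 20 = 0 → O_y = 100.7 kN.
ΣM about O: M_O − 25·8.5 − 70·sin23°·2.9 − (5.15·5.5)·4.95 − 20·3.6 = 0 → M_O = 504.0 kN·m.

O_x = -64.44 kN, O_y = 100.7 kN, M_O = 504.0 kN·m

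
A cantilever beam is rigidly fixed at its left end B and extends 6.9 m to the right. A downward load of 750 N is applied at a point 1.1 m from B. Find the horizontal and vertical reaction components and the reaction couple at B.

ΣF_x = 0: B_x = 0.
ΣF_y = 0: B_y − 750 = 0 → B_y = 750.0 N.
ΣM about B: M_B − 750·1.1 = 0 → M_B = 825.0 N·m.

B_x = 0, B_y = 750.0 N, M_B = 825.0 N·m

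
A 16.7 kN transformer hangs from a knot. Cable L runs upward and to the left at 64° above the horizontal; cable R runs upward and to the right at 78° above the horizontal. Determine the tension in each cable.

T_L = 5.640 kN, T_R = 11.89 kN

ΣF_x = 0: −T_L·cos64° + T_R·cos78° = 0 → T_R = 2.10845·T_L.
ΣF_y = 0: T_L·sin64° + T_R·sin78° = 16.7.
Substitute: T_L·(0.898794 + 2.10845·0.978148) = 16.7 → T_L = 5.63966 ≈ 5.640 kN.
Then T_R = 2.10845 × 5.63966 = 11.89 kN.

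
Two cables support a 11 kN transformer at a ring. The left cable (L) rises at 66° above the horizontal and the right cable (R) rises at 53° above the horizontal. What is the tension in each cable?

ΣF_x = 0: −T_L·cos66° + T_R·cos53° = 0 → T_R = 0.67585·T_L.
ΣF_y = 0: T_L·sin66° + T_R·sin53° = 11.
Substitute: T_L·(0.913545 + 0.67585·0.798636) = 11 → T_L = 7.56896 ≈ 7.569 kN.
Then T_R = 0.67585 × 7.56896 = 5.115 kN.

T_L = 7.569 kN, T_R = 5.115 kN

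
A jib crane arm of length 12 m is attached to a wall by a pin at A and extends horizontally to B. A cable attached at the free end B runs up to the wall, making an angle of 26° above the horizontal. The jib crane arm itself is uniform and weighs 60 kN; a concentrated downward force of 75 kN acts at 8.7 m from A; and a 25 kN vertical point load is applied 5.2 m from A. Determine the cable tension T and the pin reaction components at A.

ΣM about A: T·sin26°·12 − 60·6 − 75·8.7 − 25·5.2 = 0 → T = 1142.5/(12·0.438371) = 217.187 ≈ 217.2 kN.
ΣF_x = 0: A_x − T·cos26° = 0 → A_x = 217.187 × 0.898794 = 195.2 kN.
ΣF_y = 0: A_y + T·sin26° − 60 − 75 − 25 = 0 → A_y = 160 − 217.187 × 0.438371 = 64.79 kN.

T = 217.2 kN, A_x = 195.2 kN, A_y = 64.79 kN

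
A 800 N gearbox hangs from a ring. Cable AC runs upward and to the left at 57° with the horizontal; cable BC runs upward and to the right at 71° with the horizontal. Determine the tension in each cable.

ΣF_x = 0: −T_AC·cos57° + T_BC·cos71° = 0 → T_BC = 1.67289·T_AC.
ΣF_y = 0: T_AC·sin57° + T_BC·sin71° = 800.
Substitute: T_AC·(0.838671 + 1.67289·0.945519) = 800 → T_AC = 330.521 ≈ 330.5 N.
Then T_BC = 1.67289 × 330.521 = 552.9 N.

T_AC = 330.5 N, T_BC = 552.9 N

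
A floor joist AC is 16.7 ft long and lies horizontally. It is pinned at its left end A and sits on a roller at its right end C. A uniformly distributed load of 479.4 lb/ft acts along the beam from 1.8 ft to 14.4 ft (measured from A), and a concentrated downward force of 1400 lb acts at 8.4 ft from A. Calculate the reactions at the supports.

A_x = 0, A_y = 3806 lb, C_y = 3634 lb

Resultant of the distributed load: 479.4 × 12.6 = 6040.44 lb at 8.1 ft from A.
Moments about A: C_y·16.7 − (479.4·12.6)·8.1 − 1400·8.4 = 0 → C_y = 60687.564/16.7 = 3633.99 ≈ 3634 lb.
ΣF_y = 0: A_y + 3633.99 − 479.4·12.6 − 1400 = 0 → A_y = 3806 lb.
ΣF_x = 0: no horizontal applied forces, so A_x = 0.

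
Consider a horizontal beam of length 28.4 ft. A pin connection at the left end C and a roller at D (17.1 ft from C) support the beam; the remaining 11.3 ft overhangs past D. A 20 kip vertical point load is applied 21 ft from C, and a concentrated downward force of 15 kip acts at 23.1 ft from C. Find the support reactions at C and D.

ΣM about C: D_y·17.1 − 20·21 − 15·23.1 = 0 → D_y = 766.5/17.1 = 44.8246 ≈ 44.82 kip.
ΣF_y = 0: C_y + 44.8246 − 20 − 15 = 0 → C_y = -9.825 kip.
ΣF_x = 0: no horizontal applied forces, so C_x = 0.

C_x = 0, C_y = -9.825 kip, D_y = 44.82 kip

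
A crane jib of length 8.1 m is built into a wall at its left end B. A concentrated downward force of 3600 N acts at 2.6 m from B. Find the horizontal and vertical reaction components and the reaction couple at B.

B_x = 0, B_y = 3600 N, M_B = 9360 N·m

ΣF_x = 0: B_x = 0.
ΣF_y = 0: B_y − 3600 = 0 → B_y = 3600 N.
ΣM about B: M_B − 3600·2.6 = 0 → M_B = 9360 N·m.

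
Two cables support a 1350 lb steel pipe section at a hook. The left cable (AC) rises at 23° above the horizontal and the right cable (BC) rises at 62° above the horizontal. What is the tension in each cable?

ΣF_x = 0: −T_AC·cos23° + T_BC·cos62° = 0 → T_BC = 1.96073·T_AC.
ΣF_y = 0: T_AC·sin23° + T_BC·sin62° = 1350.
Substitute: T_AC·(0.390731 + 1.96073·0.882948) = 1350 → T_AC = 636.206 ≈ 636.2 lb.
Then T_BC = 1.96073 × 636.206 = 1247 lb.

T_AC = 636.2 lb, T_BC = 1247 lb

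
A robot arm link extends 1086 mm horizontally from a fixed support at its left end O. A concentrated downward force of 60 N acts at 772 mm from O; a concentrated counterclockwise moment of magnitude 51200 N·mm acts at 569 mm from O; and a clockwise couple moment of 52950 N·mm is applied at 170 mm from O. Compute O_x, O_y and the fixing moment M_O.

ΣF_x = 0: O_x = 0.
ΣF_y = 0: O_y − 60 = 0 → O_y = 60.00 N.
ΣM about O: M_O − 60·772 + 51200 − 52950 = 0 → M_O = 48070 N·mm.

O_x = 0, O_y = 60.00 N, M_O = 48070 N·mm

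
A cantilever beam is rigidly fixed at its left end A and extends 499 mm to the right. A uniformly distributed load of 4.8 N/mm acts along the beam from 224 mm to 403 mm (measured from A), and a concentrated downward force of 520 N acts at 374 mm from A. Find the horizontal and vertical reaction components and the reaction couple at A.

Resultant of the distributed load: 4.8 × 179 = 859.2 N at 313.5 mm from A.
ΣF_x = 0: A_x = 0.
ΣF_y = 0: A_y − 4.8·179 − 520 = 0 → A_y = 1379 N.
ΣM about A: M_A − (4.8·179)·313.5 − 520·374 = 0 → M_A = 463800 N·mm.

A_x = 0, A_y = 1379 N, M_A = 463800 N·mm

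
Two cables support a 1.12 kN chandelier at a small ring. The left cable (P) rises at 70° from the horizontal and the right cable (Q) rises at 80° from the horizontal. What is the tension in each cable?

ΣF_x = 0: −T_P·cos70° + T_Q·cos80° = 0 → T_Q = 1.96962·T_P.
ΣF_y = 0: T_P·sin70° + T_Q·sin80° = 1.12.
Substitute: T_P·(0.939693 + 1.96962·0.984808) = 1.12 → T_P = 0.388971 ≈ 0.3890 kN.
Then T_Q = 1.96962 × 0.388971 = 0.7661 kN.

T_P = 0.3890 kN, T_Q = 0.7661 kN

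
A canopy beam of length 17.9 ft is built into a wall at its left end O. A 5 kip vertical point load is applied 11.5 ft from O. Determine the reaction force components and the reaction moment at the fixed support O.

O_x = 0, O_y = 5.000 kip, M_O = 57.50 kip·ft

ΣF_x = 0: O_x = 0.
ΣF_y = 0: O_y − 5 = 0 → O_y = 5.000 kip.
ΣM about O: M_O − 5·11.5 = 0 → M_O = 57.50 kip·ft.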